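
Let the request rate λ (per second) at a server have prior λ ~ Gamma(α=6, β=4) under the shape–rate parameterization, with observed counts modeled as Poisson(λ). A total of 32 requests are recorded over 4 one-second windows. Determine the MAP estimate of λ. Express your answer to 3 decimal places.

Σxᵢ = 32, n = 4.
Posterior ∝ λ^5e^(−4λ) · λ^32e^(−4λ) = λ^37e^(−8λ), i.e. Gamma(shape=38, rate=8).
The mode of a Gamma(a, b) with a ≥ 1 (shape–rate) is (a−1)/b = 37/8 ≈ 4.625.

λ̂_MAP = 4.625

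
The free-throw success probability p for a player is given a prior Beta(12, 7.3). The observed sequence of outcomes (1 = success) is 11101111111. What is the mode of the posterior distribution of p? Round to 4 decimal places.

p̂_MAP = 0.7420

Prior: Beta(12, 7.3).
Data: 10 successes in 11 trials (from the sequence). The binomial likelihood contributes p^10(1−p)^1, so the posterior is Beta(12+10, 7.3+1) = Beta(22, 8.3).
For Beta(a, b) with a, b > 1 the mode is (a−1)/(a+b−2) = 21/28.3 ≈ 0.7420.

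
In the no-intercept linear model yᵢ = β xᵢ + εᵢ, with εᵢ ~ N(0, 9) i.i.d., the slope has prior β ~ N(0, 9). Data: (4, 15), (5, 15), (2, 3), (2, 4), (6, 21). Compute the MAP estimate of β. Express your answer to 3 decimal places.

β̂_MAP = 3.198

log p(β | y) = −Σ(yᵢ − βxᵢ)²/(2·9) − β²/(2·9) + const.
Setting the derivative to zero: Σxᵢ(yᵢ − βxᵢ)/9 − β/9 = 0, so β = Σxᵢyᵢ / (Σxᵢ² + σ²/τ²).
Σxᵢyᵢ = 4·15 + 5·15 + 2·3 + 2·4 + 6·21 = 275; Σxᵢ² = 85; σ²/τ² = 1.
β̂_MAP = 275 / (85 + 1) = 275/86 ≈ 3.198.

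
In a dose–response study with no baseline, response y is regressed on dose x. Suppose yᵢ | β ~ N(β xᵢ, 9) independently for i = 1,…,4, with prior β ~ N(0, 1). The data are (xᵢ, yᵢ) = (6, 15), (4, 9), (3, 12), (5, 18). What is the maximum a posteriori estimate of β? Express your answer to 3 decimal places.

log p(β | y) = −Σ(yᵢ − βxᵢ)²/(2·9) − β²/(2·1) + const.
Setting the derivative to zero: Σxᵢ(yᵢ − βxᵢ)/9 − β/1 = 0, so β = Σxᵢyᵢ / (Σxᵢ² + σ²/τ²).
Σxᵢyᵢ = 6·15 + 4·9 + 3·12 + 5·18 = 252; Σxᵢ² = 86; σ²/τ² = 9.
β̂_MAP = 252 / (86 + 9) = 252/95 ≈ 2.653.

β̂_MAP = 2.653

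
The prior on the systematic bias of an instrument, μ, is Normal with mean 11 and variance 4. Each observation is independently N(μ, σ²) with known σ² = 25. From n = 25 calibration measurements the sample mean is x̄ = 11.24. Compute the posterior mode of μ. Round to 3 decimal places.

μ̂_MAP = 11.192

n = 25, x̄ = 11.24.
For a Normal prior and Normal likelihood with known variance, the posterior is Normal; its mode equals its mean, the precision-weighted average.
Prior precision 1/σ₀² = 1/4 = 0.25; data precision n/σ² = 25/25 = 1.
μ̂ = (0.25·11 + 1·11.24) / (0.25 + 1) = 13.99/1.25 = 11.192.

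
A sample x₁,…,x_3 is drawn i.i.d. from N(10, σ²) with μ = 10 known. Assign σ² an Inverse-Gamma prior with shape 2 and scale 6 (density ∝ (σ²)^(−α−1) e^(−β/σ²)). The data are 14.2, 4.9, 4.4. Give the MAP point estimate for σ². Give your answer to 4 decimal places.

Sum of squared deviations about the known mean: SS = (14.2−10)² + (4.9−10)² + (4.4−10)² = 75.01.
The Normal likelihood contributes (σ²)^(−n/2) exp(−SS/(2σ²)), so the posterior is Inverse-Gamma(α + n/2, β + SS/2) = Inverse-Gamma(3.5, 43.505).
The mode of Inverse-Gamma(a, b) is b/(a+1) = 43.505/4.5 ≈ 9.6678.

σ̂²_MAP = 9.6678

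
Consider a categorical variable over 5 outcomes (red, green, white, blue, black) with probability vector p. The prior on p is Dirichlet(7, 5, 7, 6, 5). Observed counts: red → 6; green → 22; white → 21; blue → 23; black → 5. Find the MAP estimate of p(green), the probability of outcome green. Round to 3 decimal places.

The posterior is Dirichlet(αᵢ + nᵢ) = Dirichlet(13, 27, 28, 29, 10).
For a Dirichlet(a₁,…,a_K) with all aᵢ > 1, the mode has j-th component (aⱼ − 1)/(Σaᵢ − K).
Here Σaᵢ = 107 and K = 5, so p(green) = (27 − 1)/(107 − 5) = 26/102 ≈ 0.255.

MAP estimate of p(green) = 0.255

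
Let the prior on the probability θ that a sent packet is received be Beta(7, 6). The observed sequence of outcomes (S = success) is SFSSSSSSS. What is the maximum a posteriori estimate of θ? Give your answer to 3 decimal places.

θ̂_MAP = 0.700

Prior: Beta(7, 6).
Data: 8 successes in 9 trials (from the sequence). The binomial likelihood contributes θ^8(1−θ)^1, so the posterior is Beta(7+8, 6+1) = Beta(15, 7).
For Beta(a, b) with a, b > 1 the mode is (a−1)/(a+b−2) = 14/20 ≈ 0.700.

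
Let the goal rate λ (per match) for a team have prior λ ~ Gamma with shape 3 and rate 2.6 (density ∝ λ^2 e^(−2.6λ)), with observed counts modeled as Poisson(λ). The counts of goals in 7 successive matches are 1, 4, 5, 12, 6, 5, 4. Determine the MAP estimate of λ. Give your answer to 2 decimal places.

Σxᵢ = 1+4+5+12+6+5+4 = 37, with n = 7.
Posterior ∝ λ^2e^(−2.6λ) · λ^37e^(−7λ) = λ^39e^(−9.6λ), i.e. Gamma(shape=40, rate=9.6).
The mode of a Gamma(a, b) with a ≥ 1 (shape–rate) is (a−1)/b = 39/9.6 ≈ 4.06.

λ̂_MAP = 4.06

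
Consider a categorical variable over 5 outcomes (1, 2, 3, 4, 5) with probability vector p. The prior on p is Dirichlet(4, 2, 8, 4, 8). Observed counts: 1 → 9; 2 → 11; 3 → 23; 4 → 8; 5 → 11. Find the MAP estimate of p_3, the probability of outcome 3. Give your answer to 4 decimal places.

MAP estimate: 0.3614

The posterior is Dirichlet(αᵢ + nᵢ) = Dirichlet(13, 13, 31, 12, 19).
For a Dirichlet(a₁,…,a_K) with all aᵢ > 1, the mode has j-th component (aⱼ − 1)/(Σaᵢ − K).
Here Σaᵢ = 88 and K = 5, so p_3 = (31 − 1)/(88 − 5) = 30/83 ≈ 0.3614.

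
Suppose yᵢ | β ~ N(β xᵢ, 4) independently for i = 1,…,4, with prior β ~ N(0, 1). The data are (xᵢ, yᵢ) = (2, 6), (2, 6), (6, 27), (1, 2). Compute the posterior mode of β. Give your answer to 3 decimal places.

log p(β | y) = −Σ(yᵢ − βxᵢ)²/(2·4) − β²/(2·1) + const.
Setting the derivative to zero: Σxᵢ(yᵢ − βxᵢ)/4 − β/1 = 0, so β = Σxᵢyᵢ / (Σxᵢ² + σ²/τ²).
Σxᵢyᵢ = 2·6 + 2·6 + 6·27 + 1·2 = 188; Σxᵢ² = 45; σ²/τ² = 4.
β̂_MAP = 188 / (45 + 4) = 188/49 ≈ 3.837.

β̂_MAP = 3.837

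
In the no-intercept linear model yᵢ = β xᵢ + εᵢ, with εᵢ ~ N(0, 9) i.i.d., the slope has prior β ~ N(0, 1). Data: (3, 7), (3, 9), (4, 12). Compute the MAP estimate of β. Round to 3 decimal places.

β̂_MAP = 2.233

log p(β | y) = −Σ(yᵢ − βxᵢ)²/(2·9) − β²/(2·1) + const.
Setting the derivative to zero: Σxᵢ(yᵢ − βxᵢ)/9 − β/1 = 0, so β = Σxᵢyᵢ / (Σxᵢ² + σ²/τ²).
Σxᵢyᵢ = 3·7 + 3·9 + 4·12 = 96; Σxᵢ² = 34; σ²/τ² = 9.
β̂_MAP = 96 / (34 + 9) = 96/43 ≈ 2.233.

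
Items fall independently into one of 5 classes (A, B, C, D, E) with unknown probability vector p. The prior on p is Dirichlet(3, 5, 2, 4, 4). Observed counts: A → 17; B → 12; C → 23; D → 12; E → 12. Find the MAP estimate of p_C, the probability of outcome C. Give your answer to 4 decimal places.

The posterior is Dirichlet(αᵢ + nᵢ) = Dirichlet(20, 17, 25, 16, 16).
For a Dirichlet(a₁,…,a_K) with all aᵢ > 1, the mode has j-th component (aⱼ − 1)/(Σaᵢ − K).
Here Σaᵢ = 94 and K = 5, so p_C = (25 − 1)/(94 − 5) = 24/89 ≈ 0.2697.

MAP estimate of p_C = 0.2697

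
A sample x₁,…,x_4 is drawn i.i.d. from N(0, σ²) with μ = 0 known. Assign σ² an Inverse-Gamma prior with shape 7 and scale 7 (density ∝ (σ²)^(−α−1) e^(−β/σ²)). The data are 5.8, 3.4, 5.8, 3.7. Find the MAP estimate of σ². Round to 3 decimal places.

σ̂²_MAP = 5.327

Sum of squared deviations about the known mean: SS = (5.8−0)² + (3.4−0)² + (5.8−0)² + (3.7−0)² = 92.53.
The Normal likelihood contributes (σ²)^(−n/2) exp(−SS/(2σ²)), so the posterior is Inverse-Gamma(α + n/2, β + SS/2) = Inverse-Gamma(9, 53.265).
The mode of Inverse-Gamma(a, b) is b/(a+1) = 53.265/10 ≈ 5.327.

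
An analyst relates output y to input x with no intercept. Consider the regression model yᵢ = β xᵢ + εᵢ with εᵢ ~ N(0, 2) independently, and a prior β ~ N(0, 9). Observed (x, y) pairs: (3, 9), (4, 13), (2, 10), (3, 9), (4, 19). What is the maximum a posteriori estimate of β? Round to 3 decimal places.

log p(β | y) = −Σ(yᵢ − βxᵢ)²/(2·2) − β²/(2·9) + const.
Setting the derivative to zero: Σxᵢ(yᵢ − βxᵢ)/2 − β/9 = 0, so β = Σxᵢyᵢ / (Σxᵢ² + σ²/τ²).
Σxᵢyᵢ = 3·9 + 4·13 + 2·10 + 3·9 + 4·19 = 202; Σxᵢ² = 54; σ²/τ² = 2/9.
β̂_MAP = 202 / (54 + 2/9) = 202/(488/9) = 909/244 ≈ 3.725.

β̂_MAP = 3.725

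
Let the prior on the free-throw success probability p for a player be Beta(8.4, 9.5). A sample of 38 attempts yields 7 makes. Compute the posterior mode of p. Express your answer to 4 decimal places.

p̂_MAP = 0.2672

Prior: Beta(8.4, 9.5).
Data: 7 successes in 38 trials. The binomial likelihood contributes p^7(1−p)^31, so the posterior is Beta(8.4+7, 9.5+31) = Beta(15.4, 40.5).
For Beta(a, b) with a, b > 1 the mode is (a−1)/(a+b−2) = 14.4/53.9 ≈ 0.2672.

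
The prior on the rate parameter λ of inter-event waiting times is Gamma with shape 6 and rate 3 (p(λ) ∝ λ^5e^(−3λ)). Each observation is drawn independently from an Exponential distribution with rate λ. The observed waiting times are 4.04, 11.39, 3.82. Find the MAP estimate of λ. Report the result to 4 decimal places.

λ̂_MAP = 0.3596

The Exponential(rate=λ) likelihood is ∝ λ^n e^(−λΣtᵢ). Here n = 3 and Σtᵢ = 4.04 + 11.39 + 3.82 = 19.25.
Posterior ∝ λ^5e^(−3λ) · λ^3e^(−19.25λ) = λ^8e^(−22.25λ), i.e. Gamma(9, 22.25).
Mode = (a−1)/b = 8/22.25 ≈ 0.3596.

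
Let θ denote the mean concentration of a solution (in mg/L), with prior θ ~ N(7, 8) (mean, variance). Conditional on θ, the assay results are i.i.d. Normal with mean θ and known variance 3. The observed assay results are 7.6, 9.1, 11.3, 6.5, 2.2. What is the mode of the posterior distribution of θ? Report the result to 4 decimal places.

n = 5; x̄ = (7.6 + 9.1 + 11.3 + 6.5 + 2.2)/5 = 36.7/5 = 7.34.
For a Normal prior and Normal likelihood with known variance, the posterior is Normal; its mode equals its mean, the precision-weighted average.
Prior precision 1/σ₀² = 1/8 = 0.125; data precision n/σ² = 5/3.
θ̂ = (0.125·7 + (5/3)·7.34) / (0.125 + 5/3) = (1573/120)/(43/24) = 1573/215 ≈ 7.3163.

θ̂_MAP = 7.3163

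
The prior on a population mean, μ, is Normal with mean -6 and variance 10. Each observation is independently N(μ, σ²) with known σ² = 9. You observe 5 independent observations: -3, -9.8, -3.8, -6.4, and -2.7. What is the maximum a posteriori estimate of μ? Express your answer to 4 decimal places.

μ̂_MAP = -5.2712

n = 5; x̄ = ((-3) + (-9.8) + (-3.8) + (-6.4) + (-2.7))/5 = -25.7/5 = -5.14.
For a Normal prior and Normal likelihood with known variance, the posterior is Normal; its mode equals its mean, the precision-weighted average.
Prior precision 1/σ₀² = 1/10 = 0.1; data precision n/σ² = 5/9.
μ̂ = (0.1·(-6) + (5/9)·(-5.14)) / (0.1 + 5/9) = (-311/90)/(59/90) = -311/59 ≈ -5.2712.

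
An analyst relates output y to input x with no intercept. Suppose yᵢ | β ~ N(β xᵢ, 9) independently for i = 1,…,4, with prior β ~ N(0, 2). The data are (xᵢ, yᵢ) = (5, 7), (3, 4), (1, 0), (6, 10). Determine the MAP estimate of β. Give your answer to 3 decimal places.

log p(β | y) = −Σ(yᵢ − βxᵢ)²/(2·9) − β²/(2·2) + const.
Setting the derivative to zero: Σxᵢ(yᵢ − βxᵢ)/9 − β/2 = 0, so β = Σxᵢyᵢ / (Σxᵢ² + σ²/τ²).
Σxᵢyᵢ = 5·7 + 3·4 + 1·0 + 6·10 = 107; Σxᵢ² = 71; σ²/τ² = 4.5.
β̂_MAP = 107 / (71 + 4.5) = 107/75.5 ≈ 1.417.

β̂_MAP = 1.417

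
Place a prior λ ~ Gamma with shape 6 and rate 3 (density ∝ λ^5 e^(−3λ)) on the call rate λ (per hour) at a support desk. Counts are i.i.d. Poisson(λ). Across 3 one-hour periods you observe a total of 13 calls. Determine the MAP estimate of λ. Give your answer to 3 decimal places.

Σxᵢ = 13, n = 3.
Posterior ∝ λ^5e^(−3λ) · λ^13e^(−3λ) = λ^18e^(−6λ), i.e. Gamma(shape=19, rate=6).
The mode of a Gamma(a, b) with a ≥ 1 (shape–rate) is (a−1)/b = 18/6 ≈ 3.000.

λ̂_MAP = 3.000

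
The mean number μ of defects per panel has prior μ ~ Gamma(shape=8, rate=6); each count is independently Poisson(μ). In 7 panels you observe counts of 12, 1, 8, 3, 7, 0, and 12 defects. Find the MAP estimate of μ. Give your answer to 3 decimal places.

μ̂_MAP = 3.846

Σxᵢ = 12+1+8+3+7+0+12 = 43, with n = 7.
Posterior ∝ μ^7e^(−6μ) · μ^43e^(−7μ) = μ^50e^(−13μ), i.e. Gamma(shape=51, rate=13).
The mode of a Gamma(a, b) with a ≥ 1 (shape–rate) is (a−1)/b = 50/13 ≈ 3.846.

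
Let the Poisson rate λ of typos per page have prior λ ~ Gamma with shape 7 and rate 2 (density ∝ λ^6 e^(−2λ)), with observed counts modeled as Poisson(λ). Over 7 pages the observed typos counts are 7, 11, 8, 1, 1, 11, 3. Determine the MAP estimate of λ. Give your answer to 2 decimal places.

λ̂_MAP = 5.33

Σxᵢ = 7+11+8+1+1+11+3 = 42, with n = 7.
Posterior ∝ λ^6e^(−2λ) · λ^42e^(−7λ) = λ^48e^(−9λ), i.e. Gamma(shape=49, rate=9).
The mode of a Gamma(a, b) with a ≥ 1 (shape–rate) is (a−1)/b = 48/9 ≈ 5.33.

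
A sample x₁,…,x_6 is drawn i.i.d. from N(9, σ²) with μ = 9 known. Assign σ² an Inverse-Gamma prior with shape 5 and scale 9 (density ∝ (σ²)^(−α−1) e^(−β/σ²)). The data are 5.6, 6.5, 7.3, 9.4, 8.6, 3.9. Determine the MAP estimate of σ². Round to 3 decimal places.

σ̂²_MAP = 3.613

Sum of squared deviations about the known mean: SS = (5.6−9)² + (6.5−9)² + (7.3−9)² + (9.4−9)² + (8.6−9)² + (3.9−9)² = 47.03.
The Normal likelihood contributes (σ²)^(−n/2) exp(−SS/(2σ²)), so the posterior is Inverse-Gamma(α + n/2, β + SS/2) = Inverse-Gamma(8, 32.515).
The mode of Inverse-Gamma(a, b) is b/(a+1) = 32.515/9 ≈ 3.613.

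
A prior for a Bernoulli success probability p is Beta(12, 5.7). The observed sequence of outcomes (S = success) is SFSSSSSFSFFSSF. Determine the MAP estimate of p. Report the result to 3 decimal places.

Prior: Beta(12, 5.7).
Data: 9 successes in 14 trials (from the sequence). The binomial likelihood contributes p^9(1−p)^5, so the posterior is Beta(12+9, 5.7+5) = Beta(21, 10.7).
For Beta(a, b) with a, b > 1 the mode is (a−1)/(a+b−2) = 20/29.7 ≈ 0.673.

p̂_MAP = 0.673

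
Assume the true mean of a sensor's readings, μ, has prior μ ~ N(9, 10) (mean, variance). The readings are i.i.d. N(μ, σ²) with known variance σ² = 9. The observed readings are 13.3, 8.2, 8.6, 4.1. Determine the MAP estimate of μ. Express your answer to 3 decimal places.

n = 4; x̄ = (13.3 + 8.2 + 8.6 + 4.1)/4 = 34.2/4 = 8.55.
For a Normal prior and Normal likelihood with known variance, the posterior is Normal; its mode equals its mean, the precision-weighted average.
Prior precision 1/σ₀² = 1/10 = 0.1; data precision n/σ² = 4/9.
μ̂ = (0.1·9 + (4/9)·8.55) / (0.1 + 4/9) = 4.7/(49/90) = 423/49 ≈ 8.633.

μ̂_MAP = 8.633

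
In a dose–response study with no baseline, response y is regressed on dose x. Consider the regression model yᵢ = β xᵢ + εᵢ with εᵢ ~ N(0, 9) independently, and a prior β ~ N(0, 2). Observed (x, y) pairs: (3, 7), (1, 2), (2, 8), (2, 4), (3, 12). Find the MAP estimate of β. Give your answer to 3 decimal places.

log p(β | y) = −Σ(yᵢ − βxᵢ)²/(2·9) − β²/(2·2) + const.
Setting the derivative to zero: Σxᵢ(yᵢ − βxᵢ)/9 − β/2 = 0, so β = Σxᵢyᵢ / (Σxᵢ² + σ²/τ²).
Σxᵢyᵢ = 3·7 + 1·2 + 2·8 + 2·4 + 3·12 = 83; Σxᵢ² = 27; σ²/τ² = 4.5.
β̂_MAP = 83 / (27 + 4.5) = 83/31.5 ≈ 2.635.

β̂_MAP = 2.635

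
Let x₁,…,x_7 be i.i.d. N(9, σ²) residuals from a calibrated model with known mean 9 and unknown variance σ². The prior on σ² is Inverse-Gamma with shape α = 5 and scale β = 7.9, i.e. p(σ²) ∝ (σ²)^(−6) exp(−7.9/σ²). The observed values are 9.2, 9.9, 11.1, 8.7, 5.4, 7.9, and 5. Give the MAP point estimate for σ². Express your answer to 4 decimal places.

Sum of squared deviations about the known mean: SS = (9.2−9)² + (9.9−9)² + (11.1−9)² + (8.7−9)² + (5.4−9)² + (7.9−9)² + (5−9)² = 35.52.
The Normal likelihood contributes (σ²)^(−n/2) exp(−SS/(2σ²)), so the posterior is Inverse-Gamma(α + n/2, β + SS/2) = Inverse-Gamma(8.5, 25.66).
The mode of Inverse-Gamma(a, b) is b/(a+1) = 25.66/9.5 ≈ 2.7011.

σ̂²_MAP = 2.7011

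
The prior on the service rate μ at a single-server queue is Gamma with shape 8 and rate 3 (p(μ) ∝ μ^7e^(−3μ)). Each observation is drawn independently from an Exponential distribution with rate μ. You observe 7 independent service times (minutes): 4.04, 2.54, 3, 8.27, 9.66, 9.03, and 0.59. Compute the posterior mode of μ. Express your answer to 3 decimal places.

μ̂_MAP = 0.349

The Exponential(rate=μ) likelihood is ∝ μ^n e^(−μΣtᵢ). Here n = 7 and Σtᵢ = 4.04 + 2.54 + 3 + 8.27 + 9.66 + 9.03 + 0.59 = 37.13.
Posterior ∝ μ^7e^(−3μ) · μ^7e^(−37.13μ) = μ^14e^(−40.13μ), i.e. Gamma(15, 40.13).
Mode = (a−1)/b = 14/40.13 ≈ 0.349.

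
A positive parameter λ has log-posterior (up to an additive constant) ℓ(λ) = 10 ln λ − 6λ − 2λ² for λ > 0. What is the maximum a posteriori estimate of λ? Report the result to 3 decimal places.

ℓ'(λ) = 10/λ − 6 − 4λ. Setting this to zero and multiplying by λ: 4λ² + 6λ − 10 = 0.
λ = (−6 + √(6² + 4·4·10)) / (2·4) = (−6 + √196) / 8 = (−6 + 14)/8 = 1.
ℓ''(λ) = −10/λ² − 4 < 0, confirming a maximum.

λ̂_MAP = 1.000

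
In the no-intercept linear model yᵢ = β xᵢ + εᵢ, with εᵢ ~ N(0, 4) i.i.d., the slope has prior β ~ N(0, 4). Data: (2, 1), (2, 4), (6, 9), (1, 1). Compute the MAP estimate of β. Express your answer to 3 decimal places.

β̂_MAP = 1.413

log p(β | y) = −Σ(yᵢ − βxᵢ)²/(2·4) − β²/(2·4) + const.
Setting the derivative to zero: Σxᵢ(yᵢ − βxᵢ)/4 − β/4 = 0, so β = Σxᵢyᵢ / (Σxᵢ² + σ²/τ²).
Σxᵢyᵢ = 2·1 + 2·4 + 6·9 + 1·1 = 65; Σxᵢ² = 45; σ²/τ² = 1.
β̂_MAP = 65 / (45 + 1) = 65/46 ≈ 1.413.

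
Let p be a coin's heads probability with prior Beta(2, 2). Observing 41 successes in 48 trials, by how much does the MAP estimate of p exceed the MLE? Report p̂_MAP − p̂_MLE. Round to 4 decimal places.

MAP − MLE = -0.0142

Posterior is Beta(43, 9); MAP = (43−1)/(52−2) = 42/50 ≈ 0.84000.
MLE ignores the prior: p̂_MLE = k/n = 41/48 ≈ 0.85417.
Difference = 42/50 − 41/48 = -17/1200 ≈ -0.0142.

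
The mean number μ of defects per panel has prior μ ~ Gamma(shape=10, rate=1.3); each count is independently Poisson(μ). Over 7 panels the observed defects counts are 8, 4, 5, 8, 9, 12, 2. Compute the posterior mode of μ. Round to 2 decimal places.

Σxᵢ = 8+4+5+8+9+12+2 = 48, with n = 7.
Posterior ∝ μ^9e^(−1.3μ) · μ^48e^(−7μ) = μ^57e^(−8.3μ), i.e. Gamma(shape=58, rate=8.3).
The mode of a Gamma(a, b) with a ≥ 1 (shape–rate) is (a−1)/b = 57/8.3 ≈ 6.87.

μ̂_MAP = 6.87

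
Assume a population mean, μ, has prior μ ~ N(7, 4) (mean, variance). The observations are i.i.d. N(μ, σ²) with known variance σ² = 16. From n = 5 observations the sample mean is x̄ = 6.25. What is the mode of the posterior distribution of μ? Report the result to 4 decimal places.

n = 5, x̄ = 6.25.
For a Normal prior and Normal likelihood with known variance, the posterior is Normal; its mode equals its mean, the precision-weighted average.
Prior precision 1/σ₀² = 1/4 = 0.25; data precision n/σ² = 5/16 = 0.3125.
μ̂ = (0.25·7 + 0.3125·6.25) / (0.25 + 0.3125) = 3.703125/0.5625 = 79/12 ≈ 6.5833.

μ̂_MAP = 6.5833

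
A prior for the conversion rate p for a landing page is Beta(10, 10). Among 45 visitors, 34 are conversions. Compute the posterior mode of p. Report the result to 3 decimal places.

p̂_MAP = 0.683

Prior: Beta(10, 10).
Data: 34 successes in 45 trials. The binomial likelihood contributes p^34(1−p)^11, so the posterior is Beta(10+34, 10+11) = Beta(44, 21).
For Beta(a, b) with a, b > 1 the mode is (a−1)/(a+b−2) = 43/63 ≈ 0.683.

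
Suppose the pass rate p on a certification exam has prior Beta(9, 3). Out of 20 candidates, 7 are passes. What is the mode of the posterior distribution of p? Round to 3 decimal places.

p̂_MAP = 0.500

Prior: Beta(9, 3).
Data: 7 successes in 20 trials. The binomial likelihood contributes p^7(1−p)^13, so the posterior is Beta(9+7, 3+13) = Beta(16, 16).
For Beta(a, b) with a, b > 1 the mode is (a−1)/(a+b−2) = 15/30 ≈ 0.500.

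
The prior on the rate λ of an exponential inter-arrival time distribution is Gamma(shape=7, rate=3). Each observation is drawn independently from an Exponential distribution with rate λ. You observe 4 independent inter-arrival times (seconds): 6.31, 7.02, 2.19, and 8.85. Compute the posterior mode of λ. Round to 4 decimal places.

The Exponential(rate=λ) likelihood is ∝ λ^n e^(−λΣtᵢ). Here n = 4 and Σtᵢ = 6.31 + 7.02 + 2.19 + 8.85 = 24.37.
Posterior ∝ λ^6e^(−3λ) · λ^4e^(−24.37λ) = λ^10e^(−27.37λ), i.e. Gamma(11, 27.37).
Mode = (a−1)/b = 10/27.37 ≈ 0.3654.

λ̂_MAP = 0.3654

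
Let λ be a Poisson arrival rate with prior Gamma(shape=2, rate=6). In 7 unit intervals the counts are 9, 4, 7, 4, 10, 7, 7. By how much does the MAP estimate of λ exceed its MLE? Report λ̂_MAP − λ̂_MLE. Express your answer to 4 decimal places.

MAP − MLE = -3.0879

Σxᵢ = 48. Posterior is Gamma(50, 13); MAP = (50−1)/13 = 49/13 ≈ 3.76923.
MLE = x̄ = 48/7 ≈ 6.85714.
Difference = 49/13 − 48/7 = -281/91 ≈ -3.0879.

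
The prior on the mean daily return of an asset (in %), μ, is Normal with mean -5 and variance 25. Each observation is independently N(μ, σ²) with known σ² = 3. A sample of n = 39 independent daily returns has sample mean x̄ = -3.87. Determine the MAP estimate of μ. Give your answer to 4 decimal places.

μ̂_MAP = -3.8735

n = 39, x̄ = -3.87.
For a Normal prior and Normal likelihood with known variance, the posterior is Normal; its mode equals its mean, the precision-weighted average.
Prior precision 1/σ₀² = 1/25 = 0.04; data precision n/σ² = 39/3 = 13.
μ̂ = (0.04·(-5) + 13·(-3.87)) / (0.04 + 13) = (-50.51)/13.04 = -5051/1304 ≈ -3.8735.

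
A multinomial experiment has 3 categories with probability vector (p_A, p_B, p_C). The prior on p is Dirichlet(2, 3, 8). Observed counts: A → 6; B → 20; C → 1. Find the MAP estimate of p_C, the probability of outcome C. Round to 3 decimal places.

The posterior is Dirichlet(αᵢ + nᵢ) = Dirichlet(8, 23, 9).
For a Dirichlet(a₁,…,a_K) with all aᵢ > 1, the mode has j-th component (aⱼ − 1)/(Σaᵢ − K).
Here Σaᵢ = 40 and K = 3, so p_C = (9 − 1)/(40 − 3) = 8/37 ≈ 0.216.

MAP estimate of p_C = 0.216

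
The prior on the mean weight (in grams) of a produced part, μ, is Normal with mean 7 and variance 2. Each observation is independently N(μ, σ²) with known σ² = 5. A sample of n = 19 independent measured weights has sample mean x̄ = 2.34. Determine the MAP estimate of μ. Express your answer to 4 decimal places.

μ̂_MAP = 2.8819

n = 19, x̄ = 2.34.
For a Normal prior and Normal likelihood with known variance, the posterior is Normal; its mode equals its mean, the precision-weighted average.
Prior precision 1/σ₀² = 1/2 = 0.5; data precision n/σ² = 19/5 = 3.8.
μ̂ = (0.5·7 + 3.8·2.34) / (0.5 + 3.8) = 12.392/4.3 = 3098/1075 ≈ 2.8819.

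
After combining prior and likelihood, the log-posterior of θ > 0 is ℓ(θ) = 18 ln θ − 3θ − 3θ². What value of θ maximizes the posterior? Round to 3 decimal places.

θ̂_MAP = 1.500

ℓ'(θ) = 18/θ − 3 − 6θ. Setting this to zero and multiplying by θ: 6θ² + 3θ − 18 = 0.
θ = (−3 + √(3² + 4·6·18)) / (2·6) = (−3 + √441) / 12 = (−3 + 21)/12 = 3/2.
ℓ''(θ) = −18/θ² − 6 < 0, confirming a maximum.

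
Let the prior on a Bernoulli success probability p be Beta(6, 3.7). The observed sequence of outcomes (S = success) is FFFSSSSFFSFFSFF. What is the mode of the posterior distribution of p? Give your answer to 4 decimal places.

Prior: Beta(6, 3.7).
Data: 6 successes in 15 trials (from the sequence). The binomial likelihood contributes p^6(1−p)^9, so the posterior is Beta(6+6, 3.7+9) = Beta(12, 12.7).
For Beta(a, b) with a, b > 1 the mode is (a−1)/(a+b−2) = 11/22.7 ≈ 0.4846.

p̂_MAP = 0.4846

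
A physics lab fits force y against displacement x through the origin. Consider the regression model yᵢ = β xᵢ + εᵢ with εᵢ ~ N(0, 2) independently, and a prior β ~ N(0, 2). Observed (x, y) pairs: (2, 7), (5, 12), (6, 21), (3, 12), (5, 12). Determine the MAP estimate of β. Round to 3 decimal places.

log p(β | y) = −Σ(yᵢ − βxᵢ)²/(2·2) − β²/(2·2) + const.
Setting the derivative to zero: Σxᵢ(yᵢ − βxᵢ)/2 − β/2 = 0, so β = Σxᵢyᵢ / (Σxᵢ² + σ²/τ²).
Σxᵢyᵢ = 2·7 + 5·12 + 6·21 + 3·12 + 5·12 = 296; Σxᵢ² = 99; σ²/τ² = 1.
β̂_MAP = 296 / (99 + 1) = 296/100 ≈ 2.960.

β̂_MAP = 2.960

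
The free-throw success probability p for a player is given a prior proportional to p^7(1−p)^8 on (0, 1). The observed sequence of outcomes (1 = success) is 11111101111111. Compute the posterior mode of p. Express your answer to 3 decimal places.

p̂_MAP = 0.690

The prior density ∝ p^7(1−p)^8 is the kernel of Beta(8, 9).
Data: 13 successes in 14 trials (from the sequence). The binomial likelihood contributes p^13(1−p)^1, so the posterior is Beta(8+13, 9+1) = Beta(21, 10).
For Beta(a, b) with a, b > 1 the mode is (a−1)/(a+b−2) = 20/29 ≈ 0.690.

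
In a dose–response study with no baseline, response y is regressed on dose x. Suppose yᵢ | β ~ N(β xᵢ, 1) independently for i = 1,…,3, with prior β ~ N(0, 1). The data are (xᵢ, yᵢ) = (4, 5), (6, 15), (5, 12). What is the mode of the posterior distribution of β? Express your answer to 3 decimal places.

log p(β | y) = −Σ(yᵢ − βxᵢ)²/(2·1) − β²/(2·1) + const.
Setting the derivative to zero: Σxᵢ(yᵢ − βxᵢ)/1 − β/1 = 0, so β = Σxᵢyᵢ / (Σxᵢ² + σ²/τ²).
Σxᵢyᵢ = 4·5 + 6·15 + 5·12 = 170; Σxᵢ² = 77; σ²/τ² = 1.
β̂_MAP = 170 / (77 + 1) = 170/78 ≈ 2.179.

β̂_MAP = 2.179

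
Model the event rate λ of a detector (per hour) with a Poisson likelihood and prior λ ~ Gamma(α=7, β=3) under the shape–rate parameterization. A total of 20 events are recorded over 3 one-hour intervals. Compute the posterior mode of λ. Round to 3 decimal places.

Σxᵢ = 20, n = 3.
Posterior ∝ λ^6e^(−3λ) · λ^20e^(−3λ) = λ^26e^(−6λ), i.e. Gamma(shape=27, rate=6).
The mode of a Gamma(a, b) with a ≥ 1 (shape–rate) is (a−1)/b = 26/6 ≈ 4.333.

λ̂_MAP = 4.333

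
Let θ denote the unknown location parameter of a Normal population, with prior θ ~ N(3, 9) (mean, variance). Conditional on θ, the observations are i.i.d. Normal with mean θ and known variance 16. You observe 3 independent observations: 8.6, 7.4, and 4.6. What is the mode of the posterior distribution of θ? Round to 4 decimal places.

n = 3; x̄ = (8.6 + 7.4 + 4.6)/3 = 20.6/3 = 103/15 ≈ 6.8667.
For a Normal prior and Normal likelihood with known variance, the posterior is Normal; its mode equals its mean, the precision-weighted average.
Prior precision 1/σ₀² = 1/9; data precision n/σ² = 3/16 = 0.1875.
θ̂ = ((1/9)·3 + 0.1875·(103/15)) / (1/9 + 0.1875) = (389/240)/(43/144) = 1167/215 ≈ 5.4279.

θ̂_MAP = 5.4279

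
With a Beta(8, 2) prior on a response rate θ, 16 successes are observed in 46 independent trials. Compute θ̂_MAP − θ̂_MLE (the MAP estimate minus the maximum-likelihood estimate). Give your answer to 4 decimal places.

Posterior is Beta(24, 32); MAP = (24−1)/(56−2) = 23/54 ≈ 0.42593.
MLE ignores the prior: θ̂_MLE = k/n = 16/46 ≈ 0.34783.
Difference = 23/54 − 16/46 = 97/1242 ≈ 0.0781.

MAP − MLE = 0.0781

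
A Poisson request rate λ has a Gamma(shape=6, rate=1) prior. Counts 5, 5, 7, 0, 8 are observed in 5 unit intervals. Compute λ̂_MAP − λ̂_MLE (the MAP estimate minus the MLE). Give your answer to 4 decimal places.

Σxᵢ = 25. Posterior is Gamma(31, 6); MAP = (31−1)/6 = 30/6 ≈ 5.00000.
MLE = x̄ = 25/5 ≈ 5.00000.
Difference = 30/6 − 25/5 = 0 ≈ 0.0000.

MAP − MLE = 0.0000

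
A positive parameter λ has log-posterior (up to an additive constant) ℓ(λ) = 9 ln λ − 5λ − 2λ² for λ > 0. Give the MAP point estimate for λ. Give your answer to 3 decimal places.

ℓ'(λ) = 9/λ − 5 − 4λ. Setting this to zero and multiplying by λ: 4λ² + 5λ − 9 = 0.
λ = (−5 + √(5² + 4·4·9)) / (2·4) = (−5 + √169) / 8 = (−5 + 13)/8 = 1.
ℓ''(λ) = −9/λ² − 4 < 0, confirming a maximum.

λ̂_MAP = 1.000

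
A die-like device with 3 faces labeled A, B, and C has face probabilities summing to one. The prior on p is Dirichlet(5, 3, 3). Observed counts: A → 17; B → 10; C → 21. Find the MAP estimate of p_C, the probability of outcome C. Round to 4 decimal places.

The posterior is Dirichlet(αᵢ + nᵢ) = Dirichlet(22, 13, 24).
For a Dirichlet(a₁,…,a_K) with all aᵢ > 1, the mode has j-th component (aⱼ − 1)/(Σaᵢ − K).
Here Σaᵢ = 59 and K = 3, so p_C = (24 − 1)/(59 − 3) = 23/56 ≈ 0.4107.

MAP estimate of p_C = 0.4107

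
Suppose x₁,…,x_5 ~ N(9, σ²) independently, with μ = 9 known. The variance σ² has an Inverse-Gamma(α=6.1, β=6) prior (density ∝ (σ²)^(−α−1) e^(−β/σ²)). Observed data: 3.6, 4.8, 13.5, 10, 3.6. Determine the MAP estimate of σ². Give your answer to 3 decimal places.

σ̂²_MAP = 5.688

Sum of squared deviations about the known mean: SS = (3.6−9)² + (4.8−9)² + (13.5−9)² + (10−9)² + (3.6−9)² = 97.21.
The Normal likelihood contributes (σ²)^(−n/2) exp(−SS/(2σ²)), so the posterior is Inverse-Gamma(α + n/2, β + SS/2) = Inverse-Gamma(8.6, 54.605).
The mode of Inverse-Gamma(a, b) is b/(a+1) = 54.605/9.6 ≈ 5.688.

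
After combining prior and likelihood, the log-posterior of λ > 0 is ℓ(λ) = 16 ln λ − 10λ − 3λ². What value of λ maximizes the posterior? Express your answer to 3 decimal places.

λ̂_MAP = 1.000

ℓ'(λ) = 16/λ − 10 − 6λ. Setting this to zero and multiplying by λ: 6λ² + 10λ − 16 = 0.
λ = (−10 + √(10² + 4·6·16)) / (2·6) = (−10 + √484) / 12 = (−10 + 22)/12 = 1.
ℓ''(λ) = −16/λ² − 6 < 0, confirming a maximum.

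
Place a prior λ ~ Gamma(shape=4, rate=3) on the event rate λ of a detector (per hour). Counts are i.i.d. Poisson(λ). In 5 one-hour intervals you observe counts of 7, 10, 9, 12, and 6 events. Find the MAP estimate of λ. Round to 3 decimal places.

Σxᵢ = 7+10+9+12+6 = 44, with n = 5.
Posterior ∝ λ^3e^(−3λ) · λ^44e^(−5λ) = λ^47e^(−8λ), i.e. Gamma(shape=48, rate=8).
The mode of a Gamma(a, b) with a ≥ 1 (shape–rate) is (a−1)/b = 47/8 ≈ 5.875.

λ̂_MAP = 5.875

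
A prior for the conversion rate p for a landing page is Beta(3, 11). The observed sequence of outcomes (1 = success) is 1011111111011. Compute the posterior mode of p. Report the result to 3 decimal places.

p̂_MAP = 0.520

Prior: Beta(3, 11).
Data: 11 successes in 13 trials (from the sequence). The binomial likelihood contributes p^11(1−p)^2, so the posterior is Beta(3+11, 11+2) = Beta(14, 13).
For Beta(a, b) with a, b > 1 the mode is (a−1)/(a+b−2) = 13/25 ≈ 0.520.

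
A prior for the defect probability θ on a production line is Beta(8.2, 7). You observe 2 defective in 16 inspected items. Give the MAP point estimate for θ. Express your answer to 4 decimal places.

Prior: Beta(8.2, 7).
Data: 2 successes in 16 trials. The binomial likelihood contributes θ^2(1−θ)^14, so the posterior is Beta(8.2+2, 7+14) = Beta(10.2, 21).
For Beta(a, b) with a, b > 1 the mode is (a−1)/(a+b−2) = 9.2/29.2 ≈ 0.3151.

θ̂_MAP = 0.3151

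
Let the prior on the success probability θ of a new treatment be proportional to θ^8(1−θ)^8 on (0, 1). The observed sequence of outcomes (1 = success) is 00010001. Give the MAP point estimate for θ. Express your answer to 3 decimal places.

θ̂_MAP = 0.417

The prior density ∝ θ^8(1−θ)^8 is the kernel of Beta(9, 9).
Data: 2 successes in 8 trials (from the sequence). The binomial likelihood contributes θ^2(1−θ)^6, so the posterior is Beta(9+2, 9+6) = Beta(11, 15).
For Beta(a, b) with a, b > 1 the mode is (a−1)/(a+b−2) = 10/24 ≈ 0.417.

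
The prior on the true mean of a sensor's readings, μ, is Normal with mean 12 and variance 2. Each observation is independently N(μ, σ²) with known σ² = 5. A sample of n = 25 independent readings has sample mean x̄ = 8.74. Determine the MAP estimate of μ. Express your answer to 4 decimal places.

n = 25, x̄ = 8.74.
For a Normal prior and Normal likelihood with known variance, the posterior is Normal; its mode equals its mean, the precision-weighted average.
Prior precision 1/σ₀² = 1/2 = 0.5; data precision n/σ² = 25/5 = 5.
μ̂ = (0.5·12 + 5·8.74) / (0.5 + 5) = 49.7/5.5 = 497/55 ≈ 9.0364.

μ̂_MAP = 9.0364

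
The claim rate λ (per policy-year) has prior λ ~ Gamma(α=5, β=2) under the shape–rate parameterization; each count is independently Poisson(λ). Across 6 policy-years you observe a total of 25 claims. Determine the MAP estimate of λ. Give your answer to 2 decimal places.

λ̂_MAP = 3.63

Σxᵢ = 25, n = 6.
Posterior ∝ λ^4e^(−2λ) · λ^25e^(−6λ) = λ^29e^(−8λ), i.e. Gamma(shape=30, rate=8).
The mode of a Gamma(a, b) with a ≥ 1 (shape–rate) is (a−1)/b = 29/8 ≈ 3.63.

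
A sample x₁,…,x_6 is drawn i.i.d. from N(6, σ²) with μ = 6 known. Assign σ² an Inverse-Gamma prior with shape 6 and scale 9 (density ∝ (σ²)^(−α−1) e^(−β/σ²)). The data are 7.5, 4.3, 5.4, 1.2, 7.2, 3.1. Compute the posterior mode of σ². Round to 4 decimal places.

σ̂²_MAP = 2.8195

Sum of squared deviations about the known mean: SS = (7.5−6)² + (4.3−6)² + (5.4−6)² + (1.2−6)² + (7.2−6)² + (3.1−6)² = 38.39.
The Normal likelihood contributes (σ²)^(−n/2) exp(−SS/(2σ²)), so the posterior is Inverse-Gamma(α + n/2, β + SS/2) = Inverse-Gamma(9, 28.195).
The mode of Inverse-Gamma(a, b) is b/(a+1) = 28.195/10 ≈ 2.8195.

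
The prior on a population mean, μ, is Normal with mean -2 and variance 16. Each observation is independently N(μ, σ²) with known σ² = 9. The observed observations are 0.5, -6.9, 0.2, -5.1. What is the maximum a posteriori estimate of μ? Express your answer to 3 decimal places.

n = 4; x̄ = (0.5 + (-6.9) + 0.2 + (-5.1))/4 = -11.3/4 = -2.825.
For a Normal prior and Normal likelihood with known variance, the posterior is Normal; its mode equals its mean, the precision-weighted average.
Prior precision 1/σ₀² = 1/16 = 0.0625; data precision n/σ² = 4/9.
μ̂ = (0.0625·(-2) + (4/9)·(-2.825)) / (0.0625 + 4/9) = (-497/360)/(73/144) = -994/365 ≈ -2.723.

μ̂_MAP = -2.723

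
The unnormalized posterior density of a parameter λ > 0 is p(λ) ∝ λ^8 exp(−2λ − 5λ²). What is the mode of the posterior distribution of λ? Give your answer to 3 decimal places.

λ̂_MAP = 0.800

ℓ'(λ) = 8/λ − 2 − 10λ. Setting this to zero and multiplying by λ: 10λ² + 2λ − 8 = 0.
λ = (−2 + √(2² + 4·10·8)) / (2·10) = (−2 + √324) / 20 = (−2 + 18)/20 = 4/5.
ℓ''(λ) = −8/λ² − 10 < 0, confirming a maximum.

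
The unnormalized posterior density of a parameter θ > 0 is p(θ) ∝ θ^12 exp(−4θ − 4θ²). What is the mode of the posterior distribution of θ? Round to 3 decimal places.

θ̂_MAP = 1.000

ℓ'(θ) = 12/θ − 4 − 8θ. Setting this to zero and multiplying by θ: 8θ² + 4θ − 12 = 0.
θ = (−4 + √(4² + 4·8·12)) / (2·8) = (−4 + √400) / 16 = (−4 + 20)/16 = 1.
ℓ''(θ) = −12/θ² − 8 < 0, confirming a maximum.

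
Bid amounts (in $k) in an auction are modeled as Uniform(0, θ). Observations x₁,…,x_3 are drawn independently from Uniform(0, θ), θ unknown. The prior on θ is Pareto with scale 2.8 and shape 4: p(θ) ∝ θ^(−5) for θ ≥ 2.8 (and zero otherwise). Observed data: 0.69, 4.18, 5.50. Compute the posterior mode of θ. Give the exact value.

θ̂_MAP = 5.50

The Uniform(0, θ) likelihood is θ^(−n) for θ ≥ max(xᵢ), zero otherwise. Here max(xᵢ) = 5.50.
Posterior ∝ θ^(−5) · θ^(−3) = θ^(−8) on θ ≥ max(2.8, 5.50) = 5.50.
This density is strictly decreasing in θ, so the posterior mode lies at the lower boundary of the support.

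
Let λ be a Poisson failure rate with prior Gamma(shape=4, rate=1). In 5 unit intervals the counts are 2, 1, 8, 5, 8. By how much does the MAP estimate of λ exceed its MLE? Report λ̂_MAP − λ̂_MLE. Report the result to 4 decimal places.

Σxᵢ = 24. Posterior is Gamma(28, 6); MAP = (28−1)/6 = 27/6 ≈ 4.50000.
MLE = x̄ = 24/5 ≈ 4.80000.
Difference = 27/6 − 24/5 = -3/10 ≈ -0.3000.

MAP − MLE = -0.3000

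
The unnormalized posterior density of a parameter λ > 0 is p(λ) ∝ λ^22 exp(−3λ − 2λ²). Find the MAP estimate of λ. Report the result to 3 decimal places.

λ̂_MAP = 2.000

ℓ'(λ) = 22/λ − 3 − 4λ. Setting this to zero and multiplying by λ: 4λ² + 3λ − 22 = 0.
λ = (−3 + √(3² + 4·4·22)) / (2·4) = (−3 + √361) / 8 = (−3 + 19)/8 = 2.
ℓ''(λ) = −22/λ² − 4 < 0, confirming a maximum.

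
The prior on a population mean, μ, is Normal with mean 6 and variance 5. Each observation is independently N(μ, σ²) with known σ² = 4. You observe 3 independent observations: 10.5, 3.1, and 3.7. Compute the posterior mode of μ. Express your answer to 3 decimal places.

n = 3; x̄ = (10.5 + 3.1 + 3.7)/3 = 17.3/3 = 173/30 ≈ 5.7667.
For a Normal prior and Normal likelihood with known variance, the posterior is Normal; its mode equals its mean, the precision-weighted average.
Prior precision 1/σ₀² = 1/5 = 0.2; data precision n/σ² = 3/4 = 0.75.
μ̂ = (0.2·6 + 0.75·(173/30)) / (0.2 + 0.75) = 5.525/0.95 = 221/38 ≈ 5.816.

μ̂_MAP = 5.816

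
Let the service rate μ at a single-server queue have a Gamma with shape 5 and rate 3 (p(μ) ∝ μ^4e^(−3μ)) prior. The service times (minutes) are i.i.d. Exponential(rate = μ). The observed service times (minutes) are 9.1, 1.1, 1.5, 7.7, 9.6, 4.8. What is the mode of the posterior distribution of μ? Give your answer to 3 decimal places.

μ̂_MAP = 0.272

The Exponential(rate=μ) likelihood is ∝ μ^n e^(−μΣtᵢ). Here n = 6 and Σtᵢ = 9.1 + 1.1 + 1.5 + 7.7 + 9.6 + 4.8 = 33.8.
Posterior ∝ μ^4e^(−3μ) · μ^6e^(−33.8μ) = μ^10e^(−36.8μ), i.e. Gamma(11, 36.8).
Mode = (a−1)/b = 10/36.8 ≈ 0.272.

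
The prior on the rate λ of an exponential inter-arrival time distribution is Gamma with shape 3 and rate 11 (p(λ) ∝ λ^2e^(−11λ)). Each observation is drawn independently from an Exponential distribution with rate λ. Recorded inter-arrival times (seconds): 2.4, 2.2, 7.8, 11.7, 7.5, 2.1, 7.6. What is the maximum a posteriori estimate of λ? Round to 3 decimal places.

λ̂_MAP = 0.172

The Exponential(rate=λ) likelihood is ∝ λ^n e^(−λΣtᵢ). Here n = 7 and Σtᵢ = 2.4 + 2.2 + 7.8 + 11.7 + 7.5 + 2.1 + 7.6 = 41.3.
Posterior ∝ λ^2e^(−11λ) · λ^7e^(−41.3λ) = λ^9e^(−52.3λ), i.e. Gamma(10, 52.3).
Mode = (a−1)/b = 9/52.3 ≈ 0.172.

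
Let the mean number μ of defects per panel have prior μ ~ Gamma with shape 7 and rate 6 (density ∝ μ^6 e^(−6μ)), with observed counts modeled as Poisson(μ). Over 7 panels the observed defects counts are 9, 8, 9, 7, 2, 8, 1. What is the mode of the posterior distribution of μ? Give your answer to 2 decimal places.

μ̂_MAP = 3.85

Σxᵢ = 9+8+9+7+2+8+1 = 44, with n = 7.
Posterior ∝ μ^6e^(−6μ) · μ^44e^(−7μ) = μ^50e^(−13μ), i.e. Gamma(shape=51, rate=13).
The mode of a Gamma(a, b) with a ≥ 1 (shape–rate) is (a−1)/b = 50/13 ≈ 3.85.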